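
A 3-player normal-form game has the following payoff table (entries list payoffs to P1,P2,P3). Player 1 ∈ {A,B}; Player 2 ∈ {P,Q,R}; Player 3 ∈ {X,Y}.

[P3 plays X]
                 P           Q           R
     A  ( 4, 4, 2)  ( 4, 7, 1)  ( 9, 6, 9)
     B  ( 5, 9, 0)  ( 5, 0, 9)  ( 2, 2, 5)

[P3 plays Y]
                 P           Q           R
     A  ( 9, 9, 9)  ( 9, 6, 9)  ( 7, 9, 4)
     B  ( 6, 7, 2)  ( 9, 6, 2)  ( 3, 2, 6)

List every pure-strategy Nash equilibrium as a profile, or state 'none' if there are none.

(A,P,X): not NE [P1→B gives 5>4; P2→Q gives 7>4; P3→Y gives 9>2]
(A,P,Y): NE
(A,Q,X): not NE [P1→B gives 5>4; P3→Y gives 9>1]
(A,Q,Y): not NE [P2→R gives 9>6]
(A,R,X): not NE [P2→Q gives 7>6]
(A,R,Y): not NE [P3→X gives 9>4]
(B,P,X): not NE [P3→Y gives 2>0]
(B,P,Y): not NE [P1→A gives 9>6]
(B,Q,X): not NE [P2→P gives 9>0]
(B,Q,Y): not NE [P2→P gives 7>6; P3→X gives 9>2]
(B,R,X): not NE [P1→A gives 9>2; P2→P gives 9>2; P3→Y gives 6>5]
(B,R,Y): not NE [P1→A gives 7>3; P2→P gives 7>2]

PSNE = {(A,P,Y)}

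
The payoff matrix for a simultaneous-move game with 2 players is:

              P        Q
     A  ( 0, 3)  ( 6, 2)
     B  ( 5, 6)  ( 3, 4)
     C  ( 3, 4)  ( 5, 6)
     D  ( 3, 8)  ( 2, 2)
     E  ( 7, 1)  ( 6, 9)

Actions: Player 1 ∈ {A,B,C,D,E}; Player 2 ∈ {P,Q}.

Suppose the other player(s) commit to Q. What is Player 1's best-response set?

u_1(A vs Q) = 6
u_1(B vs Q) = 3
u_1(C vs Q) = 5
u_1(D vs Q) = 2
u_1(E vs Q) = 6
max payoff 6 at {A,E}

argmax u_1 = {A,E}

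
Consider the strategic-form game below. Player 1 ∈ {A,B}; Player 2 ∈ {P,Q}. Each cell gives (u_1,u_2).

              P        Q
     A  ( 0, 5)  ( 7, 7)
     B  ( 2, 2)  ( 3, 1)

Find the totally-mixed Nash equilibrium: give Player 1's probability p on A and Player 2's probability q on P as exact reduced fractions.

(p,q) = (1/3, 2/3)

P1 indiff ⇒ q·0+(1-q)·7 = q·2+(1-q)·3 ⇒ q(-2) = (1-q)(-4) ⇒ q = 2/3
P2 indiff ⇒ p·5+(1-p)·2 = p·7+(1-p)·1 ⇒ p(-2) = (1-p)(-1) ⇒ p = 1/3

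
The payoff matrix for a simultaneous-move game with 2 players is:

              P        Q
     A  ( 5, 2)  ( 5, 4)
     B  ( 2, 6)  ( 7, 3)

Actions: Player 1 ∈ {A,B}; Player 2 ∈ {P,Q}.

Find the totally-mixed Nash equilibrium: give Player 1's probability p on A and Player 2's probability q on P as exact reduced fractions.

P1 indiff ⇒ q·5+(1-q)·5 = q·2+(1-q)·7 ⇒ q(3) = (1-q)(2) ⇒ q = 2/5
P2 indiff ⇒ p·2+(1-p)·6 = p·4+(1-p)·3 ⇒ p(-2) = (1-p)(-3) ⇒ p = 3/5

(p,q) = (3/5, 2/5)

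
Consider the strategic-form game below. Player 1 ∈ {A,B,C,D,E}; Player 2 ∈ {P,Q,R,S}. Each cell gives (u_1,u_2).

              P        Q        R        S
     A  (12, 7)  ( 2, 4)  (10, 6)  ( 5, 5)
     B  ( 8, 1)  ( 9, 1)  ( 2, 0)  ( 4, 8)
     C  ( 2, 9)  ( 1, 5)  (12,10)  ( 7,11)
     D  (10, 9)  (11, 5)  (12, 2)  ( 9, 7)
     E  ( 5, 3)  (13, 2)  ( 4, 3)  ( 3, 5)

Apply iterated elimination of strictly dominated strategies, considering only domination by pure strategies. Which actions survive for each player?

P1 drop B (D beats it: P:10>8 Q:11>9 R:12>2 S:9>4)
P2 drop Q (P beats it: A:7>4 C:9>5 D:9>5 E:3>2)
P1 drop E (A beats it: P:12>5 R:10>4 S:5>3)
P1→{A,C,D} P2→{P,R,S}

IESDS → P1:{A,C,D} P2:{P,R,S}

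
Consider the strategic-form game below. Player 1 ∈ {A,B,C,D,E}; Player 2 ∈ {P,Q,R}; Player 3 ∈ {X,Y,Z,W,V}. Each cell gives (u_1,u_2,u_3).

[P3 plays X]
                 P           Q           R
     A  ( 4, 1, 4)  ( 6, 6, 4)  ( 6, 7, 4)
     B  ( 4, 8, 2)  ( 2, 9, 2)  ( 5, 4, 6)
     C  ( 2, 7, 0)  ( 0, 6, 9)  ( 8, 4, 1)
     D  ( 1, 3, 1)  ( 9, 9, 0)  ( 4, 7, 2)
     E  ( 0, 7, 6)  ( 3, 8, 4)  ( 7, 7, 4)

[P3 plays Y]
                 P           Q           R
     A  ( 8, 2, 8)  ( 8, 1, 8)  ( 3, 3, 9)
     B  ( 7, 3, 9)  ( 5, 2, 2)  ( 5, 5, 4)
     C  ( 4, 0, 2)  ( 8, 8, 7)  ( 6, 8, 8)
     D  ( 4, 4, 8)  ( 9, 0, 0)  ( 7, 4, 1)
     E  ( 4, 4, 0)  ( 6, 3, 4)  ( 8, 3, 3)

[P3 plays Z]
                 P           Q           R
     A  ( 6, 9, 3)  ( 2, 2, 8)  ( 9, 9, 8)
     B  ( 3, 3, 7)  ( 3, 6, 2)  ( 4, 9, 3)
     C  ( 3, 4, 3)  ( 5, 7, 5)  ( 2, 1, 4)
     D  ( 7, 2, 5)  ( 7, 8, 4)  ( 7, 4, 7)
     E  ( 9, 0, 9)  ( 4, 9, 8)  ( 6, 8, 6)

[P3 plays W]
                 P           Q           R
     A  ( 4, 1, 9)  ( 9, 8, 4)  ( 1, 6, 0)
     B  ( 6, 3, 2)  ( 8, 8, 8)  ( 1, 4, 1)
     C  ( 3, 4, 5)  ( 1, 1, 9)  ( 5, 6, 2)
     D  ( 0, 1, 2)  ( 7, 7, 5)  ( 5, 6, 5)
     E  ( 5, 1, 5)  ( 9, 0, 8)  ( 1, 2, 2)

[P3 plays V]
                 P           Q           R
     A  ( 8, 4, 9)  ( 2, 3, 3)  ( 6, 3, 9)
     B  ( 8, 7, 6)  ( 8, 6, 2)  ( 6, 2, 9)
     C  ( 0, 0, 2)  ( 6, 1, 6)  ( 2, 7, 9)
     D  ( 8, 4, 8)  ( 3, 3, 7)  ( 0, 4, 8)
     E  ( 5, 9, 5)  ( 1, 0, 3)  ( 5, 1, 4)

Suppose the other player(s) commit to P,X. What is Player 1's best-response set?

u_1(A vs P,X) = 4
u_1(B vs P,X) = 4
u_1(C vs P,X) = 2
u_1(D vs P,X) = 1
u_1(E vs P,X) = 0
max payoff 4 at {A,B}

argmax u_1 = {A,B}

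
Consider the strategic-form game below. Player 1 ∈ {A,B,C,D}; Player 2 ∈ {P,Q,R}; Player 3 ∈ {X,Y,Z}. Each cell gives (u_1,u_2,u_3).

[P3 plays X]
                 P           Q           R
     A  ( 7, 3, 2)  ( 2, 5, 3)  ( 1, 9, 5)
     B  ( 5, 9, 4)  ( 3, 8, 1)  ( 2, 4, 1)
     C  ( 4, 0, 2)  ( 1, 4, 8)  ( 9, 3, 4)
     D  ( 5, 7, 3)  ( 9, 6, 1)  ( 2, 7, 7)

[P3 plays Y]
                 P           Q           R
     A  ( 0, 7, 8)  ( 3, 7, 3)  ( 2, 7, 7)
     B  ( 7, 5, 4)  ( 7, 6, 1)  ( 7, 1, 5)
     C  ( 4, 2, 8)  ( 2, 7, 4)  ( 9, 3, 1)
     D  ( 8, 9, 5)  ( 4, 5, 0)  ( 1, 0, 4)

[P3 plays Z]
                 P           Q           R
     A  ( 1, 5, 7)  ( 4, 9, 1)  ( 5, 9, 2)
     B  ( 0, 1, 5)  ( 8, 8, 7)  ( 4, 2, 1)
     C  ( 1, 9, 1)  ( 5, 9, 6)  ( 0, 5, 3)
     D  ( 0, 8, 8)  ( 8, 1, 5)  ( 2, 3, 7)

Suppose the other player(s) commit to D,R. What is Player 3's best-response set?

u_3(X vs D,R) = 7
u_3(Y vs D,R) = 4
u_3(Z vs D,R) = 7
max payoff 7 at {X,Z}

BR_3 = {X,Z}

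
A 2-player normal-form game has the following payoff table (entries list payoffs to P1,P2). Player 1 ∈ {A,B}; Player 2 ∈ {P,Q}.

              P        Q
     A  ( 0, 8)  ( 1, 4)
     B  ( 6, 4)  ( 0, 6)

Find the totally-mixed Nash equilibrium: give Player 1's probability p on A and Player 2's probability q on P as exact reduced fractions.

P1 mixes 1/3 on A; P2 mixes 1/7 on P

P1 indiff ⇒ q·0+(1-q)·1 = q·6+(1-q)·0 ⇒ q(-6) = (1-q)(-1) ⇒ q = 1/7
P2 indiff ⇒ p·8+(1-p)·4 = p·4+(1-p)·6 ⇒ p(4) = (1-p)(2) ⇒ p = 1/3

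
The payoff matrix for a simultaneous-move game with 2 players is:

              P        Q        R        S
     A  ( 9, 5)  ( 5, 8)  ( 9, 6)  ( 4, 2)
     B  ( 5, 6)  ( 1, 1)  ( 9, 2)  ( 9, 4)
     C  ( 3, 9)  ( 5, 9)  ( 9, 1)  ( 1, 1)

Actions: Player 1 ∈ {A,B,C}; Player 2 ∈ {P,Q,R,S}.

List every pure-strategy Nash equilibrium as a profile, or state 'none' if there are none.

NE set: (A,Q), (C,Q)

(A,P): not NE [P2→Q gives 8>5]
(A,Q): NE
(A,R): not NE [P2→Q gives 8>6]
(A,S): not NE [P1→B gives 9>4; P2→Q gives 8>2]
(B,P): not NE [P1→A gives 9>5]
(B,Q): not NE [P1→C gives 5>1; P2→P gives 6>1]
(B,R): not NE [P2→P gives 6>2]
(B,S): not NE [P2→P gives 6>4]
(C,P): not NE [P1→A gives 9>3]
(C,Q): NE
(C,R): not NE [P2→Q gives 9>1]
(C,S): not NE [P1→B gives 9>1; P2→Q gives 9>1]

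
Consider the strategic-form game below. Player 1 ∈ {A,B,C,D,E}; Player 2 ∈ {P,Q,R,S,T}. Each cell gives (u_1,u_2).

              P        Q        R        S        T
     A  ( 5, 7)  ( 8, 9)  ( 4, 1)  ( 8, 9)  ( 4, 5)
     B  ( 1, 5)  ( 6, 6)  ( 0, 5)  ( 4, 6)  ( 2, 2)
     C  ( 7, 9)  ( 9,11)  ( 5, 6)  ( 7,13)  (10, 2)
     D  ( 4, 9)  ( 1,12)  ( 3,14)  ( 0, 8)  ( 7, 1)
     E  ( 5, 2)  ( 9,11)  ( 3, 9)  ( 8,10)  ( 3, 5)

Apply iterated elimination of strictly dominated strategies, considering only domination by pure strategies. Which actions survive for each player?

Remaining: P1:{A,C,E} P2:{Q,S}

P1 drop B (A beats it: P:5>1 Q:8>6 R:4>0 S:8>4 T:4>2)
P1 drop D (C beats it: P:7>4 Q:9>1 R:5>3 S:7>0 T:10>7)
P2 drop P (Q beats it: A:9>7 C:11>9 E:11>2)
P2 drop R (Q beats it: A:9>1 C:11>6 E:11>9)
P2 drop T (Q beats it: A:9>5 C:11>2 E:11>5)
P1→{A,C,E} P2→{Q,S}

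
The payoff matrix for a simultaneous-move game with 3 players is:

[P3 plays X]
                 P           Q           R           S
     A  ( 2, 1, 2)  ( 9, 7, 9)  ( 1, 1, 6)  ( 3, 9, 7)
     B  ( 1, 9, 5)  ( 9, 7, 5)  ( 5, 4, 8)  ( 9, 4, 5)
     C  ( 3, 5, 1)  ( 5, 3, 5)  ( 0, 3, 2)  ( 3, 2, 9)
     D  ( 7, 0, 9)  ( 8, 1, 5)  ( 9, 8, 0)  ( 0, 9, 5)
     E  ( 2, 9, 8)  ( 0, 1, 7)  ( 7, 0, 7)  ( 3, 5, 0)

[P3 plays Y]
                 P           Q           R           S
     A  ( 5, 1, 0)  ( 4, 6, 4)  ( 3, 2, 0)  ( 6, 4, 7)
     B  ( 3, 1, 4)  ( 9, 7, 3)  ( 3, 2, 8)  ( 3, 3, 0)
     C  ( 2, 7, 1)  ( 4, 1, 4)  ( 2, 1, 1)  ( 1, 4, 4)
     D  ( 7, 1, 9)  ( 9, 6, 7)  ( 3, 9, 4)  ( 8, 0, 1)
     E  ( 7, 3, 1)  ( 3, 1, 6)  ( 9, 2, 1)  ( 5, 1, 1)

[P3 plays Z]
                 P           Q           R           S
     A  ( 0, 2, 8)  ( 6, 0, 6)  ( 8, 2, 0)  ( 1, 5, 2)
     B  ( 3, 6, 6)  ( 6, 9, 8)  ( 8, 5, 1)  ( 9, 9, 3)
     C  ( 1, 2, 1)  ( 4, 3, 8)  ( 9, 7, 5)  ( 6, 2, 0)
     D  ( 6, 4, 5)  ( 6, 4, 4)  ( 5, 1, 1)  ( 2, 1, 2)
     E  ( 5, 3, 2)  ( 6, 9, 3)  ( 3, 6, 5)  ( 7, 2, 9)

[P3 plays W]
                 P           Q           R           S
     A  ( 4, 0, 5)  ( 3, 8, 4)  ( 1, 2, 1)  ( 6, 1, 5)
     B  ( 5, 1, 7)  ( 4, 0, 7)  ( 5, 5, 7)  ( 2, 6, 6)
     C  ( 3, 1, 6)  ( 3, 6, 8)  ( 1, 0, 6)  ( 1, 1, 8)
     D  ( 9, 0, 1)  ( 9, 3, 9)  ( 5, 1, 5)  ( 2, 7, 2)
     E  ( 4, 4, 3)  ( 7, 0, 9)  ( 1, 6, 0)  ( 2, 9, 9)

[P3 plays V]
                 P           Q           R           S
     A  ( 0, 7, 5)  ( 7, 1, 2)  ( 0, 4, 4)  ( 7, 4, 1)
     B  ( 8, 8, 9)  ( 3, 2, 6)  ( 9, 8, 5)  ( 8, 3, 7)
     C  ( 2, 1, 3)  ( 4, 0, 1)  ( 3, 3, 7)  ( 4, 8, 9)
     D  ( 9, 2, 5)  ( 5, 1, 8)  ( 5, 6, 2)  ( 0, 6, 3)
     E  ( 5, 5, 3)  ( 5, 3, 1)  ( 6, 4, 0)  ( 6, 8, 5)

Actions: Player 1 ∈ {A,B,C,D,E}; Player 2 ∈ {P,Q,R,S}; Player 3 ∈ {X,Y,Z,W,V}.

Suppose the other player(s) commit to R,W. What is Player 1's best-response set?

P1 best: {B,D}

u_1(A vs R,W) = 1
u_1(B vs R,W) = 5
u_1(C vs R,W) = 1
u_1(D vs R,W) = 5
u_1(E vs R,W) = 1
max payoff 5 at {B,D}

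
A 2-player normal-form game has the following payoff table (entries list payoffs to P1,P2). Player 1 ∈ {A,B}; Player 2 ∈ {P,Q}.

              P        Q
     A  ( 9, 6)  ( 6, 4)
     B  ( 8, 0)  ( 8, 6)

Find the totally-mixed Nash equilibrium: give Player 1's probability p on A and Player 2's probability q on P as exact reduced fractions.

P1 indiff ⇒ q·9+(1-q)·6 = q·8+(1-q)·8 ⇒ q(1) = (1-q)(2) ⇒ q = 2/3
P2 indiff ⇒ p·6+(1-p)·0 = p·4+(1-p)·6 ⇒ p(2) = (1-p)(6) ⇒ p = 3/4

P1 mixes 3/4 on A; P2 mixes 2/3 on P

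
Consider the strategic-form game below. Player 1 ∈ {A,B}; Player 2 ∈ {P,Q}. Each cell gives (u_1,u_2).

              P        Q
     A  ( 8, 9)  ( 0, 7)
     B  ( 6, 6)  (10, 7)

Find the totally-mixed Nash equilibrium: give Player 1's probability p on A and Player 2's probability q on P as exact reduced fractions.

P1 indiff ⇒ q·8+(1-q)·0 = q·6+(1-q)·10 ⇒ q(2) = (1-q)(10) ⇒ q = 5/6
P2 indiff ⇒ p·9+(1-p)·6 = p·7+(1-p)·7 ⇒ p(2) = (1-p)(1) ⇒ p = 1/3

P1 mixes 1/3 on A; P2 mixes 5/6 on P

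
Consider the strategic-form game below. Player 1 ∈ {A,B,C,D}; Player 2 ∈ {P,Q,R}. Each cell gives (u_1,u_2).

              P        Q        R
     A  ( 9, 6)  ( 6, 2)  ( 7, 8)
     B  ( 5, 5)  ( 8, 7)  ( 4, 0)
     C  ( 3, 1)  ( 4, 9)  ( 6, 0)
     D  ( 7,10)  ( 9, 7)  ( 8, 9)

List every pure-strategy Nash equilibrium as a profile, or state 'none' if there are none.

(A,P): not NE [P2→R gives 8>6]
(A,Q): not NE [P1→D gives 9>6; P2→R gives 8>2]
(A,R): not NE [P1→D gives 8>7]
(B,P): not NE [P1→A gives 9>5; P2→Q gives 7>5]
(B,Q): not NE [P1→D gives 9>8]
(B,R): not NE [P1→D gives 8>4; P2→Q gives 7>0]
(C,P): not NE [P1→A gives 9>3; P2→Q gives 9>1]
(C,Q): not NE [P1→D gives 9>4]
(C,R): not NE [P1→D gives 8>6; P2→Q gives 9>0]
(D,P): not NE [P1→A gives 9>7]
(D,Q): not NE [P2→P gives 10>7]
(D,R): not NE [P2→P gives 10>9]

No pure NE.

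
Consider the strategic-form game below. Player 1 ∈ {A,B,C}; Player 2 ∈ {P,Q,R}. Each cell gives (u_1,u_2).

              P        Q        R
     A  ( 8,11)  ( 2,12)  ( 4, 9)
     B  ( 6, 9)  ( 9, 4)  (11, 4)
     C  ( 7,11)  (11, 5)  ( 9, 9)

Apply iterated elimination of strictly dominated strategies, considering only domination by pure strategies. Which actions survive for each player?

P2 drop R (P beats it: A:11>9 B:9>4 C:11>9)
P1 drop B (C beats it: P:7>6 Q:11>9)
P1→{A,C} P2→{P,Q}

Remaining: P1:{A,C} P2:{P,Q}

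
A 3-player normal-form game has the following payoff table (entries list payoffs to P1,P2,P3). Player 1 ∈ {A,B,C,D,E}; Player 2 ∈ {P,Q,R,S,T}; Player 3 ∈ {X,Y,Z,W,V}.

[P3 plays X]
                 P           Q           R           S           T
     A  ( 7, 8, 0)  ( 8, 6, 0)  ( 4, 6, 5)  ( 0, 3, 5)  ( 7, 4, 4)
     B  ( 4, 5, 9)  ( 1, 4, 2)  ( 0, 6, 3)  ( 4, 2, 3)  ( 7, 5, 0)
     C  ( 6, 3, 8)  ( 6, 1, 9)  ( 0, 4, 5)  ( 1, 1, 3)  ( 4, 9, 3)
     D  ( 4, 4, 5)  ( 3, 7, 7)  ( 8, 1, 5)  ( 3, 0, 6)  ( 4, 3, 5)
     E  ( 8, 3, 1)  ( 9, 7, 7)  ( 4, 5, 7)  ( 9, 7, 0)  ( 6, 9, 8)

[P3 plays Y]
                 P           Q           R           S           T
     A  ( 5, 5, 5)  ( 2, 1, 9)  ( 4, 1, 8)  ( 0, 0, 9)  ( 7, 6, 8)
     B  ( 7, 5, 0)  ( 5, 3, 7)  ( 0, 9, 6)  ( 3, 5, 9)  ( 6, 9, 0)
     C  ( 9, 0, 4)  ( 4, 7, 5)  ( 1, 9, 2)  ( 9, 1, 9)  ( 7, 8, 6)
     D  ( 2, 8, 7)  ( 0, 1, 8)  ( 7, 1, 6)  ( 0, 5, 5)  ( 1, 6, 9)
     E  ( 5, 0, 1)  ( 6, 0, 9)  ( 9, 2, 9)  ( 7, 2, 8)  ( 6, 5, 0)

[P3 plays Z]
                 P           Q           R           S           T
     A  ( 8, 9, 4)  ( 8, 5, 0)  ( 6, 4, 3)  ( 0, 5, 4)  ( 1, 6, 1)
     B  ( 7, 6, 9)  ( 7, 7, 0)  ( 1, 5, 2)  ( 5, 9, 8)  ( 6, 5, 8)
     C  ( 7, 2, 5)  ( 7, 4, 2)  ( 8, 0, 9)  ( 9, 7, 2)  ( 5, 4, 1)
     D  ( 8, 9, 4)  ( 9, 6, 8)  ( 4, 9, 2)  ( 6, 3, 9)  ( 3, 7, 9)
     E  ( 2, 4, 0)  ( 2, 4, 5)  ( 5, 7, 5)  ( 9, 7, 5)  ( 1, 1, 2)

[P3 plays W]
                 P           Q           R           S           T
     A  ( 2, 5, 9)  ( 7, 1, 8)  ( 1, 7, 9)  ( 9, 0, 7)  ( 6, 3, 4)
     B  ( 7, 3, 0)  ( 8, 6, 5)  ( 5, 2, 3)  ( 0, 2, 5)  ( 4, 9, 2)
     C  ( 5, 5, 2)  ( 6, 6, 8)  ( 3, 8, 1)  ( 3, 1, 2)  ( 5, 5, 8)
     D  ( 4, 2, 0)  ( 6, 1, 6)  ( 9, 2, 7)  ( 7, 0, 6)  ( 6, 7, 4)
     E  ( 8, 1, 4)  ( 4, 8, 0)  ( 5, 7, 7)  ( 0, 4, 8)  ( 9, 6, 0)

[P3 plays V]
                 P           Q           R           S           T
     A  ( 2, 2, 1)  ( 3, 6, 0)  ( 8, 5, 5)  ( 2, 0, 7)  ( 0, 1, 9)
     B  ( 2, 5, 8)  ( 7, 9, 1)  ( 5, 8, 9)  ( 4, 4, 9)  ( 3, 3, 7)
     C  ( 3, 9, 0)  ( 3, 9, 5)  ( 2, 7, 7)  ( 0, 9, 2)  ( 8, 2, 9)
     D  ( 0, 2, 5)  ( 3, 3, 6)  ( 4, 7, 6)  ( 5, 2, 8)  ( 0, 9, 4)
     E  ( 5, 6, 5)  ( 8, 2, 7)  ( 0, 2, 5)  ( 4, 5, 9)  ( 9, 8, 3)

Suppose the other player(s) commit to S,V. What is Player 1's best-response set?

u_1(A vs S,V) = 2
u_1(B vs S,V) = 4
u_1(C vs S,V) = 0
u_1(D vs S,V) = 5
u_1(E vs S,V) = 4
max payoff 5 at {D}

argmax u_1 = {D}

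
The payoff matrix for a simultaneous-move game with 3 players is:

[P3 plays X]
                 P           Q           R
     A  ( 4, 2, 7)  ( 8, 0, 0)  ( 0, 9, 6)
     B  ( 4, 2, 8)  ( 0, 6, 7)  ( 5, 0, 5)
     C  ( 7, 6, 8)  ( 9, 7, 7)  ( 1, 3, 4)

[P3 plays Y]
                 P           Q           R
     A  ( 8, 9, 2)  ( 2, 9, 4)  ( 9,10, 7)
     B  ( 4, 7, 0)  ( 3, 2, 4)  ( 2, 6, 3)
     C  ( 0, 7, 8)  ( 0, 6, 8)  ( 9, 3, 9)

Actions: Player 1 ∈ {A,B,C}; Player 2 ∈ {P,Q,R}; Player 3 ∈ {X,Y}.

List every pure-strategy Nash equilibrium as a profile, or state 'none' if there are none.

NE set: (A,R,Y)

(A,P,X): not NE [P1→C gives 7>4; P2→R gives 9>2]
(A,P,Y): not NE [P2→R gives 10>9; P3→X gives 7>2]
(A,Q,X): not NE [P1→C gives 9>8; P2→R gives 9>0; P3→Y gives 4>0]
(A,Q,Y): not NE [P1→B gives 3>2; P2→R gives 10>9]
(A,R,X): not NE [P1→B gives 5>0; P3→Y gives 7>6]
(A,R,Y): NE
(B,P,X): not NE [P1→C gives 7>4; P2→Q gives 6>2]
(B,P,Y): not NE [P1→A gives 8>4; P3→X gives 8>0]
(B,Q,X): not NE [P1→C gives 9>0]
(B,Q,Y): not NE [P2→P gives 7>2; P3→X gives 7>4]
(B,R,X): not NE [P2→Q gives 6>0]
(B,R,Y): not NE [P1→C gives 9>2; P2→P gives 7>6; P3→X gives 5>3]
(C,P,X): not NE [P2→Q gives 7>6]
(C,P,Y): not NE [P1→A gives 8>0]
(C,Q,X): not NE [P3→Y gives 8>7]
(C,Q,Y): not NE [P1→B gives 3>0; P2→P gives 7>6]
(C,R,X): not NE [P1→B gives 5>1; P2→Q gives 7>3; P3→Y gives 9>4]
(C,R,Y): not NE [P2→P gives 7>3]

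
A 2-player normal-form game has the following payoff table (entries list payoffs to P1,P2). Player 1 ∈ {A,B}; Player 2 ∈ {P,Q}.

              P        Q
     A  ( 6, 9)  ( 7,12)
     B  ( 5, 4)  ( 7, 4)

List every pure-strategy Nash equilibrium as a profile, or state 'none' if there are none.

PSNE = {(A,Q), (B,Q)}

(A,P): not NE [P2→Q gives 12>9]
(A,Q): NE
(B,P): not NE [P1→A gives 6>5]
(B,Q): NE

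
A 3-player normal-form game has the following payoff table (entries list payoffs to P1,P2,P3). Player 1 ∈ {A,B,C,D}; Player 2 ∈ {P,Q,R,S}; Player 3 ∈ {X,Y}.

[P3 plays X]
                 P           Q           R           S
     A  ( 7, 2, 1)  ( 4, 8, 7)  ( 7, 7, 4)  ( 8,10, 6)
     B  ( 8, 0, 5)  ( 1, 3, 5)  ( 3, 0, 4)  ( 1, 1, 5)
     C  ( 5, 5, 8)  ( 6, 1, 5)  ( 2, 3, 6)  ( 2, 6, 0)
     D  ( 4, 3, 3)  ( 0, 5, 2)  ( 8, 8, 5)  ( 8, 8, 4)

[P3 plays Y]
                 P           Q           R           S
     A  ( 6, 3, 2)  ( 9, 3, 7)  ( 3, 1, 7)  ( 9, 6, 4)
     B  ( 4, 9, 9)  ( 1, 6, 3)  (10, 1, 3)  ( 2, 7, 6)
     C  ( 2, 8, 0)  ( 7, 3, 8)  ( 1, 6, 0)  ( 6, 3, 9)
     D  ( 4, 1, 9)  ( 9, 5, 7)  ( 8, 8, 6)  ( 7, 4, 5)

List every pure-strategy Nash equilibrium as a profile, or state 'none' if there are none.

NE set: (A,S,X)

(A,P,X): not NE [P1→B gives 8>7; P2→S gives 10>2; P3→Y gives 2>1]
(A,P,Y): not NE [P2→S gives 6>3]
(A,Q,X): not NE [P1→C gives 6>4; P2→S gives 10>8]
(A,Q,Y): not NE [P2→S gives 6>3]
(A,R,X): not NE [P1→D gives 8>7; P2→S gives 10>7; P3→Y gives 7>4]
(A,R,Y): not NE [P1→B gives 10>3; P2→S gives 6>1]
(A,S,X): NE
(A,S,Y): not NE [P3→X gives 6>4]
(B,P,X): not NE [P2→Q gives 3>0; P3→Y gives 9>5]
(B,P,Y): not NE [P1→A gives 6>4]
(B,Q,X): not NE [P1→C gives 6>1]
(B,Q,Y): not NE [P1→D gives 9>1; P2→P gives 9>6; P3→X gives 5>3]
(B,R,X): not NE [P1→D gives 8>3; P2→Q gives 3>0]
(B,R,Y): not NE [P2→P gives 9>1; P3→X gives 4>3]
(B,S,X): not NE [P1→D gives 8>1; P2→Q gives 3>1; P3→Y gives 6>5]
(B,S,Y): not NE [P1→A gives 9>2; P2→P gives 9>7]
(C,P,X): not NE [P1→B gives 8>5; P2→S gives 6>5]
(C,P,Y): not NE [P1→A gives 6>2; P3→X gives 8>0]
(C,Q,X): not NE [P2→S gives 6>1; P3→Y gives 8>5]
(C,Q,Y): not NE [P1→D gives 9>7; P2→P gives 8>3]
(C,R,X): not NE [P1→D gives 8>2; P2→S gives 6>3]
(C,R,Y): not NE [P1→B gives 10>1; P2→P gives 8>6; P3→X gives 6>0]
(C,S,X): not NE [P1→D gives 8>2; P3→Y gives 9>0]
(C,S,Y): not NE [P1→A gives 9>6; P2→P gives 8>3]
(D,P,X): not NE [P1→B gives 8>4; P2→S gives 8>3; P3→Y gives 9>3]
(D,P,Y): not NE [P1→A gives 6>4; P2→R gives 8>1]
(D,Q,X): not NE [P1→C gives 6>0; P2→S gives 8>5; P3→Y gives 7>2]
(D,Q,Y): not NE [P2→R gives 8>5]
(D,R,X): not NE [P3→Y gives 6>5]
(D,R,Y): not NE [P1→B gives 10>8]
(D,S,X): not NE [P3→Y gives 5>4]
(D,S,Y): not NE [P1→A gives 9>7; P2→R gives 8>4]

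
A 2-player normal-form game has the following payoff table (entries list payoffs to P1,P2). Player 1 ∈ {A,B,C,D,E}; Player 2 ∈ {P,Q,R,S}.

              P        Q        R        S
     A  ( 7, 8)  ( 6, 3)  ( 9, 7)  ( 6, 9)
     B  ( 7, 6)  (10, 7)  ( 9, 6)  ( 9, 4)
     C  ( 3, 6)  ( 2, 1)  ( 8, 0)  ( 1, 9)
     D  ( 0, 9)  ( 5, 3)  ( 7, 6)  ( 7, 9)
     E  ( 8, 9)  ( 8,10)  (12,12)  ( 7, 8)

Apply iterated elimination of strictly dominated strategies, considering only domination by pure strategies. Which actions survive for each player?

Survivors P1:{B,E} P2:{Q,R}

P1 drop A (E beats it: P:8>7 Q:8>6 R:12>9 S:7>6)
P1 drop C (B beats it: P:7>3 Q:10>2 R:9>8 S:9>1)
P1 drop D (B beats it: P:7>0 Q:10>5 R:9>7 S:9>7)
P2 drop P (Q beats it: B:7>6 E:10>9)
P2 drop S (Q beats it: B:7>4 E:10>8)
P1→{B,E} P2→{Q,R}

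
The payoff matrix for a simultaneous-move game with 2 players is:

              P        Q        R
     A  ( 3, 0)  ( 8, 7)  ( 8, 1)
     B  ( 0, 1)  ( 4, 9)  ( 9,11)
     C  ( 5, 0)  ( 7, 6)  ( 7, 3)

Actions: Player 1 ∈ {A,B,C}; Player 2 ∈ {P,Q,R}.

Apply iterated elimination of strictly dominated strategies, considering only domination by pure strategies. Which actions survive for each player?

P2 drop P (Q beats it: A:7>0 B:9>1 C:6>0)
P1 drop C (A beats it: Q:8>7 R:8>7)
P1→{A,B} P2→{Q,R}

Survivors P1:{A,B} P2:{Q,R}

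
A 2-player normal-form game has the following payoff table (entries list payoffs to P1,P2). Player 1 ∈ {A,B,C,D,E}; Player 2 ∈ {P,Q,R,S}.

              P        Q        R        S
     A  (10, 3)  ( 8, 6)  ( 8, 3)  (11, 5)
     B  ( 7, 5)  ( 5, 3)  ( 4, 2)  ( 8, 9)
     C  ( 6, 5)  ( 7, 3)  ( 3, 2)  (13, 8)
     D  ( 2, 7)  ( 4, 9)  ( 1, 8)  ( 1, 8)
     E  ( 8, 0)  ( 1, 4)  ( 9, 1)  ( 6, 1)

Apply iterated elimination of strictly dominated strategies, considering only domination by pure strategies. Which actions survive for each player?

Remaining: P1:{A,C} P2:{Q,S}

P1 drop B (A beats it: P:10>7 Q:8>5 R:8>4 S:11>8)
P1 drop D (A beats it: P:10>2 Q:8>4 R:8>1 S:11>1)
P2 drop P (S beats it: A:5>3 C:8>5 E:1>0)
P2 drop R (Q beats it: A:6>3 C:3>2 E:4>1)
P1 drop E (A beats it: Q:8>1 S:11>6)
P1→{A,C} P2→{Q,S}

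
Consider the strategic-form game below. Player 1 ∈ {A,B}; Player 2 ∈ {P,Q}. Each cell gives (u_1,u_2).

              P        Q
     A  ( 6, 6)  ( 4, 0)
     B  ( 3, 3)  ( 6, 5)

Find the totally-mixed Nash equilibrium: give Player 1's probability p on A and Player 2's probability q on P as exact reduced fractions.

P1 indiff ⇒ q·6+(1-q)·4 = q·3+(1-q)·6 ⇒ q(3) = (1-q)(2) ⇒ q = 2/5
P2 indiff ⇒ p·6+(1-p)·3 = p·0+(1-p)·5 ⇒ p(6) = (1-p)(2) ⇒ p = 1/4

P1 mixes 1/4 on A; P2 mixes 2/5 on P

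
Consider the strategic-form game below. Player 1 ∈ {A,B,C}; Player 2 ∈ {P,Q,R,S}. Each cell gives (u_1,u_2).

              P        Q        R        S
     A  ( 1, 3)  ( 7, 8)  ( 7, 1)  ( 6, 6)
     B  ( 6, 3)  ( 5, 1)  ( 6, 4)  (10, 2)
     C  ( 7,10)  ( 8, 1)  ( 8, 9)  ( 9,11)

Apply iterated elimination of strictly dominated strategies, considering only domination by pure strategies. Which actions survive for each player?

IESDS → P1:{B,C} P2:{P,R,S}

P1 drop A (C beats it: P:7>1 Q:8>7 R:8>7 S:9>6)
P2 drop Q (P beats it: B:3>1 C:10>1)
P1→{B,C} P2→{P,R,S}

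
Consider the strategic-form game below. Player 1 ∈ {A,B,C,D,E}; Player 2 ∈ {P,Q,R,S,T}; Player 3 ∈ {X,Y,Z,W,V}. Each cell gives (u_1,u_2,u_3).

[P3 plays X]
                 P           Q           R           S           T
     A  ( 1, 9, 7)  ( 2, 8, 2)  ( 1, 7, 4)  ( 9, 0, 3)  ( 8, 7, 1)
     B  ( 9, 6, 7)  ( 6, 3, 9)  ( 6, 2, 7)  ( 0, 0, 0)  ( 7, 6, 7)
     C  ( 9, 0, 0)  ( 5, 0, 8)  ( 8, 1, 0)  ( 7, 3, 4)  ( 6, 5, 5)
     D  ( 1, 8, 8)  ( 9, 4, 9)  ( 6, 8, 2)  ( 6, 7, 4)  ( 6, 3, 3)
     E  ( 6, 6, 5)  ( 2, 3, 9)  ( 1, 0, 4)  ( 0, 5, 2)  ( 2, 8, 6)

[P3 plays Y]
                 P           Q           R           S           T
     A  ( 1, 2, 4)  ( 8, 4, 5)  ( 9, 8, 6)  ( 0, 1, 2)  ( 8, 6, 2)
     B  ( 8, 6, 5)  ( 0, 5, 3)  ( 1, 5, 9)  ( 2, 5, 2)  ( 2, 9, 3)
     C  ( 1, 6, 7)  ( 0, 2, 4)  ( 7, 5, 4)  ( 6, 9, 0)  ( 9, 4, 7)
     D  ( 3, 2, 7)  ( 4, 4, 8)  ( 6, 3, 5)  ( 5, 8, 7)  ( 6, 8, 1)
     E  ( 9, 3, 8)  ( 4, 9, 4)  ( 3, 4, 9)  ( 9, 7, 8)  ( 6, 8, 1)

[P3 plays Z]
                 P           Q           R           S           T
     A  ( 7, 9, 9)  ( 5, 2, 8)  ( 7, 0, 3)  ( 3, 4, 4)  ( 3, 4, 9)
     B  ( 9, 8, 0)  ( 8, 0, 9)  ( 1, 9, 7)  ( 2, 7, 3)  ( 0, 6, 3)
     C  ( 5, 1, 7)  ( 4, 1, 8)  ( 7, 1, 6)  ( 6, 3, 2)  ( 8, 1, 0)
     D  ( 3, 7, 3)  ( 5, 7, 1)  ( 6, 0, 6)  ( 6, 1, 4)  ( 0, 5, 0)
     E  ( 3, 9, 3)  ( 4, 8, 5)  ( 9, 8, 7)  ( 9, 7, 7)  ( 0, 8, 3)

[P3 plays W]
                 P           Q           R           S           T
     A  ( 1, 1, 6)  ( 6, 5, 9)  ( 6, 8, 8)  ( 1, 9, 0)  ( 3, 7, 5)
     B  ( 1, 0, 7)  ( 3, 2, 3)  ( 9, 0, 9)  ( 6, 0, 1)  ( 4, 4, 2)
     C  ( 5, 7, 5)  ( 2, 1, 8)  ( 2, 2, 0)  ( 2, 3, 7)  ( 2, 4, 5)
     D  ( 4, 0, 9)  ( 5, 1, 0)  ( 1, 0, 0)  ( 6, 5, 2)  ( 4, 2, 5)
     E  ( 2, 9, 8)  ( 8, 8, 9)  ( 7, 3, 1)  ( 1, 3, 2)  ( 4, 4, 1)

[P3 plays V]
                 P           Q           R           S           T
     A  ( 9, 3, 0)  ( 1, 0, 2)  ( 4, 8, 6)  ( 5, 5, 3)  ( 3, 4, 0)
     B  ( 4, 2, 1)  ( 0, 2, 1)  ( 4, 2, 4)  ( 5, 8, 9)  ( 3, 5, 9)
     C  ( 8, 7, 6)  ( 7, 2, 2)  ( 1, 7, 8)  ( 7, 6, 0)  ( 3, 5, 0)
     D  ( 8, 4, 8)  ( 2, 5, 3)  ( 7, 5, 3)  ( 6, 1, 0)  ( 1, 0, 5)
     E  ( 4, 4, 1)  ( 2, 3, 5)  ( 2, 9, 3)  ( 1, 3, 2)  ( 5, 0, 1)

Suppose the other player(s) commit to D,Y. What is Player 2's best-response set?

u_2(P vs D,Y) = 2
u_2(Q vs D,Y) = 4
u_2(R vs D,Y) = 3
u_2(S vs D,Y) = 8
u_2(T vs D,Y) = 8
max payoff 8 at {S,T}

BR_2 = {S,T}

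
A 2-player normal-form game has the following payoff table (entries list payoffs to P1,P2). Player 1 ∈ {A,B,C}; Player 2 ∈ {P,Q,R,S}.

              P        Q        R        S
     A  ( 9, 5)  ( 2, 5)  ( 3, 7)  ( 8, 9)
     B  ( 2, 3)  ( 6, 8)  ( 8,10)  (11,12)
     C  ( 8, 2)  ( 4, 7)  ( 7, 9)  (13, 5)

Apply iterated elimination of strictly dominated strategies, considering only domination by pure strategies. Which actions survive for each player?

Survivors P1:{B,C} P2:{R,S}

P2 drop P (R beats it: A:7>5 B:10>3 C:9>2)
P1 drop A (B beats it: Q:6>2 R:8>3 S:11>8)
P2 drop Q (R beats it: B:10>8 C:9>7)
P1→{B,C} P2→{R,S}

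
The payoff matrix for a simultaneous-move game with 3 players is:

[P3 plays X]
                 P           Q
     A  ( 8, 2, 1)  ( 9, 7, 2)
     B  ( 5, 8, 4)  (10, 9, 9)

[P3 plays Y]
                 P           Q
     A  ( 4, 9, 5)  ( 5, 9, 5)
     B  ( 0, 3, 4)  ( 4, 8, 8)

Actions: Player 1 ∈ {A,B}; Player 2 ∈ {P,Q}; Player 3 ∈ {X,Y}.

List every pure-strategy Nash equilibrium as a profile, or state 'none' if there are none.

(A,P,X): not NE [P2→Q gives 7>2; P3→Y gives 5>1]
(A,P,Y): NE
(A,Q,X): not NE [P1→B gives 10>9; P3→Y gives 5>2]
(A,Q,Y): NE
(B,P,X): not NE [P1→A gives 8>5; P2→Q gives 9>8]
(B,P,Y): not NE [P1→A gives 4>0; P2→Q gives 8>3]
(B,Q,X): NE
(B,Q,Y): not NE [P1→A gives 5>4; P3→X gives 9>8]

Nash profiles: (A,P,Y), (A,Q,Y), (B,Q,X)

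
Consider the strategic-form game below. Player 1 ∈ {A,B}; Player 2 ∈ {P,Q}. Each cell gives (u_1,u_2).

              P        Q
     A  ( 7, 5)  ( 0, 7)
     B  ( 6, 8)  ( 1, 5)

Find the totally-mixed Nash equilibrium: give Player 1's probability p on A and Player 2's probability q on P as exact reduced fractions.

p=3/5, q=1/2

P1 indiff ⇒ q·7+(1-q)·0 = q·6+(1-q)·1 ⇒ q(1) = (1-q)(1) ⇒ q = 1/2
P2 indiff ⇒ p·5+(1-p)·8 = p·7+(1-p)·5 ⇒ p(-2) = (1-p)(-3) ⇒ p = 3/5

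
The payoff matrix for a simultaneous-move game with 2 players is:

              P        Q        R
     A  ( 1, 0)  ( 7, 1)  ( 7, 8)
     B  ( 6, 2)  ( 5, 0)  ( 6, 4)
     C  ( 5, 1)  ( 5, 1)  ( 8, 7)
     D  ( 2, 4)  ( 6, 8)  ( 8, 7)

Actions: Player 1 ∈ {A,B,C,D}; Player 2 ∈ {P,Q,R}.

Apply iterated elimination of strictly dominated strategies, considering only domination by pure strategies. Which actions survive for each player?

P2 drop P (R beats it: A:8>0 B:4>2 C:7>1 D:7>4)
P1 drop B (A beats it: Q:7>5 R:7>6)
P1→{A,C,D} P2→{Q,R}

IESDS → P1:{A,C,D} P2:{Q,R}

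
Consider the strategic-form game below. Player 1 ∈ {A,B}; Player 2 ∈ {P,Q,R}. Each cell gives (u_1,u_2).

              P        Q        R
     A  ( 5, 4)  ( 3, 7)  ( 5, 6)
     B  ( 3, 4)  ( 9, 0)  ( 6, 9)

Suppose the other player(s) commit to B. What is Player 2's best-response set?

P2 best: {R}

u_2(P vs B) = 4
u_2(Q vs B) = 0
u_2(R vs B) = 9
max payoff 9 at {R}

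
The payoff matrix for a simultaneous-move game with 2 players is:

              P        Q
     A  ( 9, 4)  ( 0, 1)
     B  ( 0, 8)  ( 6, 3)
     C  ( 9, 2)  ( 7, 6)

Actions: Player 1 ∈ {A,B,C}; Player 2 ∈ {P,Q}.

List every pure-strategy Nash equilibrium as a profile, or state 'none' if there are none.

(A,P): NE
(A,Q): not NE [P1→C gives 7>0; P2→P gives 4>1]
(B,P): not NE [P1→C gives 9>0]
(B,Q): not NE [P1→C gives 7>6; P2→P gives 8>3]
(C,P): not NE [P2→Q gives 6>2]
(C,Q): NE

PSNE = {(A,P), (C,Q)}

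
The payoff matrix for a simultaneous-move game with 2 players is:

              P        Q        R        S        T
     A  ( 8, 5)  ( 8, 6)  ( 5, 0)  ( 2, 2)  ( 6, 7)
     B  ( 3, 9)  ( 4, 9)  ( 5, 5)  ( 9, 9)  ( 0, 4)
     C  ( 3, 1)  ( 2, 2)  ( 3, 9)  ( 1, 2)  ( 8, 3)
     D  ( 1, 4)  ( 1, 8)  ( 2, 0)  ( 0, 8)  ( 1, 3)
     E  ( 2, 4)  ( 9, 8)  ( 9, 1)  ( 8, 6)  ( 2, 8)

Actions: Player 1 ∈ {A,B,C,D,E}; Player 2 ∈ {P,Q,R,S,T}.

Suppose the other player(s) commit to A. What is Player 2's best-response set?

u_2(P vs A) = 5
u_2(Q vs A) = 6
u_2(R vs A) = 0
u_2(S vs A) = 2
u_2(T vs A) = 7
max payoff 7 at {T}

BR_2 = {T}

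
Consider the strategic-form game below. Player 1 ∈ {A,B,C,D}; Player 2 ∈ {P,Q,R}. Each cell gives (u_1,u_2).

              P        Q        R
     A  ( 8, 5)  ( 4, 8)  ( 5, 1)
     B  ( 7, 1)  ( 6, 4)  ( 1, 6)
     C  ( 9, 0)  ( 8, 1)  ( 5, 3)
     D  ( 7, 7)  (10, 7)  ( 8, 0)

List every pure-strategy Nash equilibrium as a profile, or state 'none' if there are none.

(A,P): not NE [P1→C gives 9>8; P2→Q gives 8>5]
(A,Q): not NE [P1→D gives 10>4]
(A,R): not NE [P1→D gives 8>5; P2→Q gives 8>1]
(B,P): not NE [P1→C gives 9>7; P2→R gives 6>1]
(B,Q): not NE [P1→D gives 10>6; P2→R gives 6>4]
(B,R): not NE [P1→D gives 8>1]
(C,P): not NE [P2→R gives 3>0]
(C,Q): not NE [P1→D gives 10>8; P2→R gives 3>1]
(C,R): not NE [P1→D gives 8>5]
(D,P): not NE [P1→C gives 9>7]
(D,Q): NE
(D,R): not NE [P2→Q gives 7>0]

Nash profiles: (D,Q)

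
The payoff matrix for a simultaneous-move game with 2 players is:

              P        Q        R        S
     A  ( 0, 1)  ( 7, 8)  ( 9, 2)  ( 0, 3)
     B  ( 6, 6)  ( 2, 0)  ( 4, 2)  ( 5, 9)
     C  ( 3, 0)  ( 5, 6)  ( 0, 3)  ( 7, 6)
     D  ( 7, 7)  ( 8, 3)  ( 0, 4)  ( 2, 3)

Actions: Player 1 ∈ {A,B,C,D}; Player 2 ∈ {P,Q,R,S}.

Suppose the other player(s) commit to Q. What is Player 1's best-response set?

P1 best: {D}

u_1(A vs Q) = 7
u_1(B vs Q) = 2
u_1(C vs Q) = 5
u_1(D vs Q) = 8
max payoff 8 at {D}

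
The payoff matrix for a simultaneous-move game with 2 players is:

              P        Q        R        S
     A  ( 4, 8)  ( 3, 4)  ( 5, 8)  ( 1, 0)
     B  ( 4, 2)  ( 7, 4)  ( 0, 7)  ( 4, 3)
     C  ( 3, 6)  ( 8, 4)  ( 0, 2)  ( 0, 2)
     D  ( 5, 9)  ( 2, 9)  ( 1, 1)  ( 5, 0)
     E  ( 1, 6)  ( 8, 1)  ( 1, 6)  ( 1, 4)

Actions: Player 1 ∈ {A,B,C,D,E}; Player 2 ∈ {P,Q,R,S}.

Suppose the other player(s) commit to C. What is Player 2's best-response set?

argmax u_2 = {P}

u_2(P vs C) = 6
u_2(Q vs C) = 4
u_2(R vs C) = 2
u_2(S vs C) = 2
max payoff 6 at {P}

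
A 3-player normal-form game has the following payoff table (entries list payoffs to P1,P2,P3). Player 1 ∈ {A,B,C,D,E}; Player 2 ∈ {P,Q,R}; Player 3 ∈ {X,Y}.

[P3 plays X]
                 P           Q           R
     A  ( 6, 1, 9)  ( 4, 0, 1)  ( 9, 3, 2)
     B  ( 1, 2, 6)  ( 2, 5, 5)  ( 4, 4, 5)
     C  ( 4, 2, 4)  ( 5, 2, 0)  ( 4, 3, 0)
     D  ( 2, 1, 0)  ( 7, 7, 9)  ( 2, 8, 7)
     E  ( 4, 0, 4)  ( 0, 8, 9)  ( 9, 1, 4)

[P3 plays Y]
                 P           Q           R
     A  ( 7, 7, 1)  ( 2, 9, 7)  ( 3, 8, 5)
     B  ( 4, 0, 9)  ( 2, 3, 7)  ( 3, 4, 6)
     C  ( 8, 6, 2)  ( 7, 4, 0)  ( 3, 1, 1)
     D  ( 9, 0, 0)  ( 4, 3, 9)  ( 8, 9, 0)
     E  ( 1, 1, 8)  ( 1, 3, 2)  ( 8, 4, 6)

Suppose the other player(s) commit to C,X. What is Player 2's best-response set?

u_2(P vs C,X) = 2
u_2(Q vs C,X) = 2
u_2(R vs C,X) = 3
max payoff 3 at {R}

argmax u_2 = {R}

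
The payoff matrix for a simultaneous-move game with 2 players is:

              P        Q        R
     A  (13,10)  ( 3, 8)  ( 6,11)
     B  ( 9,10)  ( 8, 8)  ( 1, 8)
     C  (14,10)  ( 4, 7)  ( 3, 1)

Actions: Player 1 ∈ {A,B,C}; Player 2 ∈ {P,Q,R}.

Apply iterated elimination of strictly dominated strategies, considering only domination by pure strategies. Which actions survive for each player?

P2 drop Q (P beats it: A:10>8 B:10>8 C:10>7)
P1 drop B (A beats it: P:13>9 R:6>1)
P1→{A,C} P2→{P,R}

Remaining: P1:{A,C} P2:{P,R}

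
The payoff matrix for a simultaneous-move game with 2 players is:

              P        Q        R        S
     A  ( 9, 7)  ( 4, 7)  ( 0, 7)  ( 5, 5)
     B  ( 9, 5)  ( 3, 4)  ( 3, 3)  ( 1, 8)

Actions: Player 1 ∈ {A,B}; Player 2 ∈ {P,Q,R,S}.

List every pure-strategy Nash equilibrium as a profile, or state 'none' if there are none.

Nash profiles: (A,P), (A,Q)

(A,P): NE
(A,Q): NE
(A,R): not NE [P1→B gives 3>0]
(A,S): not NE [P2→R gives 7>5]
(B,P): not NE [P2→S gives 8>5]
(B,Q): not NE [P1→A gives 4>3; P2→S gives 8>4]
(B,R): not NE [P2→S gives 8>3]
(B,S): not NE [P1→A gives 5>1]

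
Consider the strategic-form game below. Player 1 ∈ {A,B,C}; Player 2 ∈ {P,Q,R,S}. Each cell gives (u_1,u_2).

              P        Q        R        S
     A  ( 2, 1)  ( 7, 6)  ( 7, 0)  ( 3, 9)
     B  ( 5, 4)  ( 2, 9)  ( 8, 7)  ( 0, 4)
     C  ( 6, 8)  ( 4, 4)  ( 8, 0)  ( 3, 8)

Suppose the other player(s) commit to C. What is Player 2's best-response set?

P2 best: {P,S}

u_2(P vs C) = 8
u_2(Q vs C) = 4
u_2(R vs C) = 0
u_2(S vs C) = 8
max payoff 8 at {P,S}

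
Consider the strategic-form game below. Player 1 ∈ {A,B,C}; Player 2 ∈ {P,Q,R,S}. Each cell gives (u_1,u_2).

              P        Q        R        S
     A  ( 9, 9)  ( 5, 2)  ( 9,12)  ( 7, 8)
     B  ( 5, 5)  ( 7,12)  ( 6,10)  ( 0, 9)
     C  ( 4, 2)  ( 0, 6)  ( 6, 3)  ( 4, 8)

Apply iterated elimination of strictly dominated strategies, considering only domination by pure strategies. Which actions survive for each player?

P1 drop C (A beats it: P:9>4 Q:5>0 R:9>6 S:7>4)
P2 drop P (R beats it: A:12>9 B:10>5)
P2 drop S (R beats it: A:12>8 B:10>9)
P1→{A,B} P2→{Q,R}

Remaining: P1:{A,B} P2:{Q,R}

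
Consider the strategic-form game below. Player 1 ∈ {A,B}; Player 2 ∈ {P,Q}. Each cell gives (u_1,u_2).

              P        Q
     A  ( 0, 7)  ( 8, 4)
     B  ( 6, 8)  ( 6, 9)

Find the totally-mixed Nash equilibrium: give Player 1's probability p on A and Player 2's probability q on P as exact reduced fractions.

P1 mixes 1/4 on A; P2 mixes 1/4 on P

P1 indiff ⇒ q·0+(1-q)·8 = q·6+(1-q)·6 ⇒ q(-6) = (1-q)(-2) ⇒ q = 1/4
P2 indiff ⇒ p·7+(1-p)·8 = p·4+(1-p)·9 ⇒ p(3) = (1-p)(1) ⇒ p = 1/4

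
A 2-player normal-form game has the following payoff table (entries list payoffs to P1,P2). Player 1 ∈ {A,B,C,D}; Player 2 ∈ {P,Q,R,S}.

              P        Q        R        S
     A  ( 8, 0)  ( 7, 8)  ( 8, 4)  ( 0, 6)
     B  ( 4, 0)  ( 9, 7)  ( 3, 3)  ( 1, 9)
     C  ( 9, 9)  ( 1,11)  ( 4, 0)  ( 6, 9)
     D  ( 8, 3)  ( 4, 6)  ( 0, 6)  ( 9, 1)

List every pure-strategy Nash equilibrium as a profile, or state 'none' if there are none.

(A,P): not NE [P1→C gives 9>8; P2→Q gives 8>0]
(A,Q): not NE [P1→B gives 9>7]
(A,R): not NE [P2→Q gives 8>4]
(A,S): not NE [P1→D gives 9>0; P2→Q gives 8>6]
(B,P): not NE [P1→C gives 9>4; P2→S gives 9>0]
(B,Q): not NE [P2→S gives 9>7]
(B,R): not NE [P1→A gives 8>3; P2→S gives 9>3]
(B,S): not NE [P1→D gives 9>1]
(C,P): not NE [P2→Q gives 11>9]
(C,Q): not NE [P1→B gives 9>1]
(C,R): not NE [P1→A gives 8>4; P2→Q gives 11>0]
(C,S): not NE [P1→D gives 9>6; P2→Q gives 11>9]
(D,P): not NE [P1→C gives 9>8; P2→R gives 6>3]
(D,Q): not NE [P1→B gives 9>4]
(D,R): not NE [P1→A gives 8>0]
(D,S): not NE [P2→R gives 6>1]

Equilibria: none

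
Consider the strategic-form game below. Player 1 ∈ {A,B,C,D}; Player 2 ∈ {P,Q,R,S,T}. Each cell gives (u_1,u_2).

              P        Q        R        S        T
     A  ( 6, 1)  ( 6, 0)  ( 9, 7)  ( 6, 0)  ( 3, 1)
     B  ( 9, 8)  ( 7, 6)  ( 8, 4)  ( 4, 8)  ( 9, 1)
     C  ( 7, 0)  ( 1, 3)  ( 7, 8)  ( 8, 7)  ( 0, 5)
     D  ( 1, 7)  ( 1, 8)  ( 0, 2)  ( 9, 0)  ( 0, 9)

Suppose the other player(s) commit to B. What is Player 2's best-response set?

P2 best: {P,S}

u_2(P vs B) = 8
u_2(Q vs B) = 6
u_2(R vs B) = 4
u_2(S vs B) = 8
u_2(T vs B) = 1
max payoff 8 at {P,S}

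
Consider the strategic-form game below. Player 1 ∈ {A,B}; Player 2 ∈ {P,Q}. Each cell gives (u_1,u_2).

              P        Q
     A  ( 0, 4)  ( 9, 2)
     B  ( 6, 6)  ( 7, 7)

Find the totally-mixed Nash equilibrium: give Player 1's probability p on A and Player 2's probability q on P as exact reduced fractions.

(p,q) = (1/3, 1/4)

P1 indiff ⇒ q·0+(1-q)·9 = q·6+(1-q)·7 ⇒ q(-6) = (1-q)(-2) ⇒ q = 1/4
P2 indiff ⇒ p·4+(1-p)·6 = p·2+(1-p)·7 ⇒ p(2) = (1-p)(1) ⇒ p = 1/3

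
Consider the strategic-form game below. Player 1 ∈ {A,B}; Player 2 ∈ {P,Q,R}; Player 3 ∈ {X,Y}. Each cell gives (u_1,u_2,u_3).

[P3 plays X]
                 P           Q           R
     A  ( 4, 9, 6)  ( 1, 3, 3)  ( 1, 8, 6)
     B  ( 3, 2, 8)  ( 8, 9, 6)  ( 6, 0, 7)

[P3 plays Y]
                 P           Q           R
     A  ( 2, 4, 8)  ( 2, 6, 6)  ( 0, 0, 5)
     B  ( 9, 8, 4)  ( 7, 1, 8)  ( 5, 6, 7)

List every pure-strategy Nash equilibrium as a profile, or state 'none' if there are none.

(A,P,X): not NE [P3→Y gives 8>6]
(A,P,Y): not NE [P1→B gives 9>2; P2→Q gives 6>4]
(A,Q,X): not NE [P1→B gives 8>1; P2→P gives 9>3; P3→Y gives 6>3]
(A,Q,Y): not NE [P1→B gives 7>2]
(A,R,X): not NE [P1→B gives 6>1; P2→P gives 9>8]
(A,R,Y): not NE [P1→B gives 5>0; P2→Q gives 6>0; P3→X gives 6>5]
(B,P,X): not NE [P1→A gives 4>3; P2→Q gives 9>2]
(B,P,Y): not NE [P3→X gives 8>4]
(B,Q,X): not NE [P3→Y gives 8>6]
(B,Q,Y): not NE [P2→P gives 8>1]
(B,R,X): not NE [P2→Q gives 9>0]
(B,R,Y): not NE [P2→P gives 8>6]

PSNE: ∅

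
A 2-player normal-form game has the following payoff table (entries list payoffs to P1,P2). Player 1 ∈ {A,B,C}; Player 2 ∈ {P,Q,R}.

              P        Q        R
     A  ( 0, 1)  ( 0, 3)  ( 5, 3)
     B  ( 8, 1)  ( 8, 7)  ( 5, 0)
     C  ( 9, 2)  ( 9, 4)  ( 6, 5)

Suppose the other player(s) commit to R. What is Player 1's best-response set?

u_1(A vs R) = 5
u_1(B vs R) = 5
u_1(C vs R) = 6
max payoff 6 at {C}

argmax u_1 = {C}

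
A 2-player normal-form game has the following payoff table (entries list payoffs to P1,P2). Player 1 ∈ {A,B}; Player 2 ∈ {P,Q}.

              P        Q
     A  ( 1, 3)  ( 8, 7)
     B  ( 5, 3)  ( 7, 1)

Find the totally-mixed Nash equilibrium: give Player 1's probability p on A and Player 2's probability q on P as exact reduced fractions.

(p,q) = (1/3, 1/5)

P1 indiff ⇒ q·1+(1-q)·8 = q·5+(1-q)·7 ⇒ q(-4) = (1-q)(-1) ⇒ q = 1/5
P2 indiff ⇒ p·3+(1-p)·3 = p·7+(1-p)·1 ⇒ p(-4) = (1-p)(-2) ⇒ p = 1/3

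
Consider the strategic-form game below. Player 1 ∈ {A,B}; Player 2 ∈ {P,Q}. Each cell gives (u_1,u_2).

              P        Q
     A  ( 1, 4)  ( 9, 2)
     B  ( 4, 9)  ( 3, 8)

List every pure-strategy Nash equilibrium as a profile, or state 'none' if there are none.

Nash profiles: (B,P)

(A,P): not NE [P1→B gives 4>1]
(A,Q): not NE [P2→P gives 4>2]
(B,P): NE
(B,Q): not NE [P1→A gives 9>3; P2→P gives 9>8]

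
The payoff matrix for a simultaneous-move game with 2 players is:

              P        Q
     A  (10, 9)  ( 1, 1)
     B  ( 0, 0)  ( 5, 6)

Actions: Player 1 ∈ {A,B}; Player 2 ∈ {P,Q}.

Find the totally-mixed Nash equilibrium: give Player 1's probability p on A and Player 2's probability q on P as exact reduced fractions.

P1 indiff ⇒ q·10+(1-q)·1 = q·0+(1-q)·5 ⇒ q(10) = (1-q)(4) ⇒ q = 2/7
P2 indiff ⇒ p·9+(1-p)·0 = p·1+(1-p)·6 ⇒ p(8) = (1-p)(6) ⇒ p = 3/7

p=3/7, q=2/7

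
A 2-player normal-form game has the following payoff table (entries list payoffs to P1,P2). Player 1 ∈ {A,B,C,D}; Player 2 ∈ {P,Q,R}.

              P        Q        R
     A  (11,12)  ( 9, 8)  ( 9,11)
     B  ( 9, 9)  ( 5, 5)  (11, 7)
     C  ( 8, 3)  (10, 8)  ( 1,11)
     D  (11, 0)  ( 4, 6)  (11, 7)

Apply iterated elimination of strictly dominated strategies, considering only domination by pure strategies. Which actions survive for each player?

Survivors P1:{A,B,D} P2:{P,R}

P2 drop Q (R beats it: A:11>8 B:7>5 C:11>8 D:7>6)
P1 drop C (A beats it: P:11>8 R:9>1)
P1→{A,B,D} P2→{P,R}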